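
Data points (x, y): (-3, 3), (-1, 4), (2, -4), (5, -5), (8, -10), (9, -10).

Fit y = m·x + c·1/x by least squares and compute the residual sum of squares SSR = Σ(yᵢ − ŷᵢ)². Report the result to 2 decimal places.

SSR = 3.51

Entries of AᵀA: Σx·x = 184, Σx·1/x = 6, Σ1/x·1/x = 185209/129600.
Right-hand side: Σx·y = -216, Σ1/x·y = -373/36.
Determinant 184·(185209/129600) − 6² = 3676607/16200.
m = ((-216)·(185209/129600) − 6·(-373/36))/(3676607/16200) = -3993543/3676607; c = (184·(-373/36) − 6·(-216))/(3676607/16200) = -9889200/3676607.
Residuals: -4247208/3676607, 823685/3676607, -1774742/3676607, 209560/216271, -3581576/3676607, 274617/3676607; SSR = 12909074/3676607.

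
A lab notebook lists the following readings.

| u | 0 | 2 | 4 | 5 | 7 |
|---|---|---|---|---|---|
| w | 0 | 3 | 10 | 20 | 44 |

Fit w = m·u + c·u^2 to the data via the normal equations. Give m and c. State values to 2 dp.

Setting ∂/∂m … = 0 gives: 94·m + 540·c = 454;  540·m + 3298·c = 2828.
(Σu·u = 94, Σu·u^2 = 540, Σu^2·u^2 = 3298, Σu·w = 454, Σu^2·w = 2828.)
Δ = 94·3298 − 540² = 18412.
m = (454·3298 − 540·2828)/18412 = -7457/4603; c = (94·2828 − 540·454)/18412 = 5168/4603.

m = -1.62, c = 1.12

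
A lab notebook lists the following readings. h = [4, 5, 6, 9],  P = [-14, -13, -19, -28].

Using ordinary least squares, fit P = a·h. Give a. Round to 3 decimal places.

Sums needed: Σh·h = 158.
For AᵀP: Σh·P = -487.
Hence a = -487 / 158 ≈ -3.08228.

a = -3.082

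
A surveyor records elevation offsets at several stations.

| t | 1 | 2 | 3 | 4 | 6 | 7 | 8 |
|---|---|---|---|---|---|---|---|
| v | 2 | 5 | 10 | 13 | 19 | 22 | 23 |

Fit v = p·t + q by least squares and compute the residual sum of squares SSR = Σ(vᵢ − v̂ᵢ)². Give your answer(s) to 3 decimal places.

With design matrix A, AᵀA = [[179, 31]; [31, 7]] and Aᵀv = [546, 94]ᵀ.
det = 179·7 − 31² = 292.
p = (546·7 − 31·94)/292 = 227/73; q = (179·94 − 31·546)/292 = -25/73.
Residuals: -56/73, -64/73, 74/73, 66/73, 50/73, 42/73, -112/73; SSR = 464/73.

SSR = 6.356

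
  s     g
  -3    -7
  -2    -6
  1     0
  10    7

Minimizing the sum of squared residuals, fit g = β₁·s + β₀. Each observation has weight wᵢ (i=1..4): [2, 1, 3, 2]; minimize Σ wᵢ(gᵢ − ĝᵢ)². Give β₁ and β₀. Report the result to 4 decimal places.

β₁ = 1.0425, β₀ = -2.7048

Entries of AᵀWA: Σwᵢ·s·s = 225, Σwᵢ·s = 15, Σwᵢ·1 = 8.
For AᵀWg: Σwᵢ·s·g = 194, Σwᵢ·g = -6.
Eliminating β₀: 8·(row 1) − 15·(row 2) gives 1575·β₁ = 8·194 − 15·(-6) = 1642, so β₁ = 1642/1575.
Then β₀ = ((-6) − 15·(1642/1575))/8 = -284/105.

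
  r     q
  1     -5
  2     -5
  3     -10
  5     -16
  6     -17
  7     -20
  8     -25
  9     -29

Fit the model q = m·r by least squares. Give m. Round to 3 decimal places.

m = -3.078

With design matrix X, XᵀX = [[269]] and Xᵀq = [-828]ᵀ.
m = (-828)/269 = -3.07807.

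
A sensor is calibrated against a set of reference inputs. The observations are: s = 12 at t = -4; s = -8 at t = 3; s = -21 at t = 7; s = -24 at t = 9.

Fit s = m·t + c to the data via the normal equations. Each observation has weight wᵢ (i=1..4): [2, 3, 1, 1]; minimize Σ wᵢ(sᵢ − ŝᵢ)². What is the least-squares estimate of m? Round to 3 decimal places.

Setting ∂/∂m … = 0 gives: 189·m + 17·c = -531;  17·m + 7·c = -45.
(Σwᵢ·t·t = 189, Σwᵢ·t = 17, Σwᵢ·1 = 7, Σwᵢ·t·s = -531, Σwᵢ·s = -45.)
det = 189·7 − 17² = 1034.
m = ((-531)·7 − 17·(-45))/1034 = -1476/517; c = (189·(-45) − 17·(-531))/1034 = 261/517.

m = -2.855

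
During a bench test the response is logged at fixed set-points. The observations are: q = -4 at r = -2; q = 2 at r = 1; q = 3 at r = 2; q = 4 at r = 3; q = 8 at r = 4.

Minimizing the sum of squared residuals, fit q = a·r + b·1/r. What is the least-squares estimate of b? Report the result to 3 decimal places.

Sums needed: Σr·r = 34, Σr·1/r = 5, Σ1/r·1/r = 241/144.
For Xᵀq: Σr·q = 60, Σ1/r·q = 53/6.
Normal equations: [[34, 5]; [5, 241/144]]·[a, b]ᵀ = [60, 53/6]ᵀ.
Eliminating b: (241/144)·(row 1) − 5·(row 2) gives (2297/72)·a = (241/144)·60 − 5·(53/6) = 225/4, so a = 4050/2297.
Then b = ((53/6) − 5·(4050/2297))/(241/144) = 24/2297.

b = 0.010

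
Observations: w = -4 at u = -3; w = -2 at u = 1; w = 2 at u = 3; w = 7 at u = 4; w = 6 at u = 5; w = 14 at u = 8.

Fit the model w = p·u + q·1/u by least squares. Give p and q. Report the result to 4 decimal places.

From the data, Σu·u = 124, Σu·1/u = 6, Σ1/u·1/u = 19301/14400.
Right-hand side: Σu·w = 186, Σ1/u·w = 47/10.
det = 124·(19301/14400) − 6² = 468731/3600.
p = (186·(19301/14400) − 6·(47/10))/(468731/3600) = 1591953/937462; q = (124·(47/10) − 6·186)/(468731/3600) = -1919520/468731.

p = 1.6982, q = -4.0951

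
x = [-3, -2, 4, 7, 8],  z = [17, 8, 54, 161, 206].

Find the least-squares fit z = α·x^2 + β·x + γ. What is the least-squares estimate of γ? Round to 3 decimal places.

AᵀA·[α, β, γ]ᵀ = Aᵀz reads: 6850·α + 884·β + 142·γ = 22122;  884·α + 142·β + 14·γ = 2924;  142·α + 14·β + 5·γ = 446.
(Σx^2·x^2 = 6850, Σx^2·x = 884, Σx^2 = 142, Σx·x = 142, Σx = 14, Σ1 = 5, Σx^2·z = 22122, Σx·z = 2924, Σz = 446.)
Row-reducing yields α = 196523/66279, β = 150212/66279, γ = -29920/22093.

γ = -1.354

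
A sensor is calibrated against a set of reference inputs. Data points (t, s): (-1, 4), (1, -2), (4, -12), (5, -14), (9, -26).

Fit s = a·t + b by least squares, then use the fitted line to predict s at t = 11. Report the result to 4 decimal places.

ŝ = -32.2500

Setting ∂/∂a … = 0 gives: 124·a + 18·b = -358;  18·a + 5·b = -50.
(Σt·t = 124, Σt = 18, Σ1 = 5, Σt·s = -358, Σs = -50.)
Δ = 124·5 − 18² = 296.
a = ((-358)·5 − 18·(-50))/296 = -445/148; b = (124·(-50) − 18·(-358))/296 = 61/74.
At t = 11: ŝ = (-445/148)·(11) + (61/74)·(1) = -129/4.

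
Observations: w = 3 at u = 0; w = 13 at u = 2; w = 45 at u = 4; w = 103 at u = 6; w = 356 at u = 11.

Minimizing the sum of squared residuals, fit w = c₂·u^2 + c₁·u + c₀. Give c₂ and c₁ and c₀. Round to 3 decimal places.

AᵀA·[c₂, c₁, c₀]ᵀ = Aᵀw reads: 16209·c₂ + 1619·c₁ + 177·c₀ = 47556;  1619·c₂ + 177·c₁ + 23·c₀ = 4740;  177·c₂ + 23·c₁ + 5·c₀ = 520.
Solving the 3×3 system (Gaussian elimination) gives c₂ = 58021/18829, c₁ = -34899/18829, c₀ = 64808/18829.

c₂ = 3.081, c₁ = -1.853, c₀ = 3.442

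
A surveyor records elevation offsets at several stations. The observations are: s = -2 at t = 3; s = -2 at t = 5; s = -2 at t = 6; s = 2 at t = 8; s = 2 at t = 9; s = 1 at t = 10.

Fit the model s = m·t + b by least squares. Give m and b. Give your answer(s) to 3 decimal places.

m = 0.656, b = -4.646

The normal equations are: 315·m + 41·b = 16;  41·m + 6·b = -1.
(Σt·t = 315, Σt = 41, Σ1 = 6, Σt·s = 16, Σs = -1.)
Determinant 315·6 − 41² = 209.
m = (16·6 − 41·(-1))/209 = 137/209; b = (315·(-1) − 41·16)/209 = -971/209.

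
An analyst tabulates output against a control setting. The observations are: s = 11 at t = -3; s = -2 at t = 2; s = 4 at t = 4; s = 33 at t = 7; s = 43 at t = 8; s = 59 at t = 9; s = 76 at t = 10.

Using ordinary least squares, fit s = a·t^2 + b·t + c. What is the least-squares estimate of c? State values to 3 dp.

Normal-equation sums: Σt^2·t^2 = 23411, Σt^2·t = 2629, Σt^2 = 323, Σt·t = 323, Σt = 37, Σ1 = 7.
And Σt^2·s = 16903, Σt·s = 1845, Σs = 224.
Inverting the 3×3 Gram matrix, [a, b, c]ᵀ = [49781/51288, -94033/51288, -26465/8548]ᵀ.

c = -3.096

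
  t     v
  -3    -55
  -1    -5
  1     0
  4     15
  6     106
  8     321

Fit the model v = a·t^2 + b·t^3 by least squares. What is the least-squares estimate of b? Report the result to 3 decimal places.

AᵀA·[a, b]ᵀ = Aᵀv reads: 5731·a + 41325·b = 24100;  41325·a + 313627·b = 189698.
Determinant 5731·313627 − 41325² = 89640712.
a = (24100·313627 − 41325·189698)/89640712 = -140429575/44820356; b = (5731·189698 − 41325·24100)/89640712 = 45613369/44820356.

b = 1.018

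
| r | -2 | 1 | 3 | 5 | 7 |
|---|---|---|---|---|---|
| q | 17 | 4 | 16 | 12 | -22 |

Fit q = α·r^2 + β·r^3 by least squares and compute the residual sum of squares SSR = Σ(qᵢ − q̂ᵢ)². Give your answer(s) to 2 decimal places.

Setting ∂/∂α … = 0 gives: 3124·α + 20144·β = -562;  20144·α + 134068·β = -5746.
(Σr^2·r^2 = 3124, Σr^2·r^3 = 20144, Σr^3·r^3 = 134068, Σr^2·q = -562, Σr^3·q = -5746.)
det = 3124·134068 − 20144² = 13047696.
α = ((-562)·134068 − 20144·(-5746))/13047696 = 5050151/1630962; β = (3124·(-5746) − 20144·(-562))/13047696 = -828697/1630962.
Residuals: 448087/815481, 1151197/815481, 167714/90609, -515851/271827, 452254/815481; SSR = 7852859/815481.

SSR = 9.63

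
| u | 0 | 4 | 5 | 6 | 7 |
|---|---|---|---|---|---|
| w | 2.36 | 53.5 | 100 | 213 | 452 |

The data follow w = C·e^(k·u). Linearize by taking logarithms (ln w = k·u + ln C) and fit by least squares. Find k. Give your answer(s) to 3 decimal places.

k = 0.749

With ln wᵢ as the transformed response and uᵢ as the regressor:
Σu = 22.0000, Σ(u)² = 126.0000, Σln w = 20.9185, Σu·ln w = 113.9081.
Equations: 126.0000·k + 22.0000·ln C = 113.9081;  22.0000·k + 5·ln C = 20.9185.
Δ = 126.0000·5 − (22.0000)² = 146.0000; k = (113.9081·5 − 22.0000·20.9185)/146.0000 = 0.74886, ln C = (126.0000·20.9185 − 22.0000·113.9081)/146.0000 = 0.88871.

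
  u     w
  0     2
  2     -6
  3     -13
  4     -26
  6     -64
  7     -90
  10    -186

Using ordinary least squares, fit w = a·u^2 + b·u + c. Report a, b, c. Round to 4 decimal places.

Forming XᵀX = [[14050, 1658, 214]; [1658, 214, 32]; [214, 32, 7]] and Xᵀw = [-25871, -3029, -383]ᵀ gives XᵀX·[a, b, c]ᵀ = Xᵀw.
Inverting the 3×3 Gram matrix, [a, b, c]ᵀ = [-52621/27048, 17663/27048, 8007/4508]ᵀ.

a = -1.9455, b = 0.6530, c = 1.7762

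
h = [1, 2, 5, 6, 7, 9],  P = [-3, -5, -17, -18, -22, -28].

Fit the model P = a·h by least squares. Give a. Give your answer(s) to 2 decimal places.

a = -3.12

Normal-equation sums: Σh·h = 196.
And Σh·P = -612.
Hence a = -612 / 196 ≈ -3.12245.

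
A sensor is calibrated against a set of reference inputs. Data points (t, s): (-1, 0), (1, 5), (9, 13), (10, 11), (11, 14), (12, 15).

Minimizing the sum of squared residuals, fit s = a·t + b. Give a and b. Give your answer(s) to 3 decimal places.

a = 1.039, b = 2.394

With design matrix M, MᵀM = [[448, 42]; [42, 6]] and Mᵀs = [566, 58]ᵀ.
Determinant 448·6 − 42² = 924.
a = (566·6 − 42·58)/924 = 80/77; b = (448·58 − 42·566)/924 = 79/33.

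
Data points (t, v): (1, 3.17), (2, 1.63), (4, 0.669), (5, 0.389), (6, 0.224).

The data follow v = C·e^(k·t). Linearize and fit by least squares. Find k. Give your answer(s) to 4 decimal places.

Taking logs, ln v = k·t + ln C, so regress ln v on t.
Sums: Σt = 18.0000, Σ(t)² = 82.0000, Σln v = -1.1999, Σt·ln v = -13.1745.
Normal system: [[82.0000, 18.0000]; [18.0000, 5]]·[k, ln C]ᵀ = [-13.1745, -1.1999]ᵀ.
Solving (det = 86.0000): k = -0.51481, ln C = 1.61333.

k = -0.5148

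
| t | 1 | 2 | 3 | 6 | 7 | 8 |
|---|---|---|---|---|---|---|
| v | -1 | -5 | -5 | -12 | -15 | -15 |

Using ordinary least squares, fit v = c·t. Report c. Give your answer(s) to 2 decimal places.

Normal-equation sums: Σt·t = 163.
Right-hand side: Σt·v = -323.
Hence c = -323 / 163 ≈ -1.9816.

c = -1.98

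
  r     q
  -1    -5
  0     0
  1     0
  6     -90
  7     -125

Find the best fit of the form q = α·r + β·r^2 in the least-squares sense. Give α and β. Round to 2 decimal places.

Entries of XᵀX: Σr·r = 87, Σr·r^2 = 559, Σr^2·r^2 = 3699.
Moment sums: Σr·q = -1410, Σr^2·q = -9370.
Eliminating β: 3699·(row 1) − 559·(row 2) gives 9332·α = 3699·(-1410) − 559·(-9370) = 22240, so α = 5560/2333.
Then β = ((-9370) − 559·(5560/2333))/3699 = -6750/2333.

α = 2.38, β = -2.89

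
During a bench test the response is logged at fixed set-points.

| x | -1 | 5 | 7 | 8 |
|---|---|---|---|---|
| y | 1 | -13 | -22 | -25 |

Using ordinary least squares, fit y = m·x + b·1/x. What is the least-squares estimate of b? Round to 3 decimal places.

Sums needed: Σx·x = 139, Σx·1/x = 4, Σ1/x·1/x = 84361/78400.
Moment sums: Σx·y = -420, Σ1/x·y = -2763/280.
Eliminating b: (84361/78400)·(row 1) − 4·(row 2) gives (10471779/78400)·m = (84361/78400)·(-420) − 4·(-2763/280) = -32997/80, so m = -634060/205329.
Then b = ((-2763/280) − 4·(-634060/205329))/(84361/78400) = 474040/205329.

b = 2.309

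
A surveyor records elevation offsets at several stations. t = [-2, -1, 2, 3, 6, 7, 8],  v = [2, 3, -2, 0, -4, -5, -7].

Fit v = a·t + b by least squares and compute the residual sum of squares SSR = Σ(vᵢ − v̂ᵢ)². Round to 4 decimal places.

Setting ∂/∂a … = 0 gives: 167·a + 23·b = -126;  23·a + 7·b = -13.
Eliminating b: 7·(row 1) − 23·(row 2) gives 640·a = 7·(-126) − 23·(-13) = -583, so a = -583/640.
Then b = ((-13) − 23·(-583/640))/7 = 727/640.
Residuals: -613/640, 61/64, -841/640, 511/320, 211/640, 77/320, -543/640; SSR = 4473/640.

SSR = 6.9891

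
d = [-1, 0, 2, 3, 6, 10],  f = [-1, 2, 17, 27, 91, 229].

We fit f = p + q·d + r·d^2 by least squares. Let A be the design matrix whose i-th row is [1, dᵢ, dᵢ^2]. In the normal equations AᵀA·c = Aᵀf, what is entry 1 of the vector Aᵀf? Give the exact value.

Entry 1 ↔ basis 1, so (Aᵀf)_{1} = Σᵢ fᵢ = (1)·(-1) + (1)·(2) + (1)·(17) + (1)·(27) + (1)·(91) + (1)·(229) = 365.

365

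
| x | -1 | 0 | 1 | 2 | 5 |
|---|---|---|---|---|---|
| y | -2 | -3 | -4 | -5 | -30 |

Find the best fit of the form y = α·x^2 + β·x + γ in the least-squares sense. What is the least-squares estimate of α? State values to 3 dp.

α = -1.094

The normal system MᵀM·[α, β, γ]ᵀ = Mᵀy is [[643, 133, 31]; [133, 31, 7]; [31, 7, 5]]·[α, β, γ]ᵀ = [-776, -162, -44]ᵀ.
Inverting the 3×3 Gram matrix, [α, β, γ]ᵀ = [-2090/1911, -31/273, -1185/637]ᵀ.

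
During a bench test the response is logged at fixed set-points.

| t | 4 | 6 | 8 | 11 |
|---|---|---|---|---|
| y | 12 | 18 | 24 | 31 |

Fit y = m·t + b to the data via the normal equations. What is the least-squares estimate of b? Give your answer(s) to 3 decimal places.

From the data, Σt·t = 237, Σt = 29, Σ1 = 4.
For Mᵀy: Σt·y = 689, Σy = 85.
Normal equations: [[237, 29]; [29, 4]]·[m, b]ᵀ = [689, 85]ᵀ.
Determinant 237·4 − 29² = 107.
m = (689·4 − 29·85)/107 = 291/107; b = (237·85 − 29·689)/107 = 164/107.

b = 1.533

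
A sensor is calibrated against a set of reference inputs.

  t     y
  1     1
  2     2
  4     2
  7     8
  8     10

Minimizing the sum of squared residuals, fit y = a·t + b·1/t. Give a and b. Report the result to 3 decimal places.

a = 1.133, b = -0.574

From the data, Σt·t = 134, Σt·1/t = 5, Σ1/t·1/t = 4229/3136.
Moment sums: Σt·y = 149, Σ1/t·y = 137/28.
Normal equations: [[134, 5]; [5, 4229/3136]]·[a, b]ᵀ = [149, 137/28]ᵀ.
det = 134·(4229/3136) − 5² = 244143/1568.
a = (149·(4229/3136) − 5·(137/28))/(244143/1568) = 61489/54254; b = (134·(137/28) − 5·149)/(244143/1568) = -15568/27127.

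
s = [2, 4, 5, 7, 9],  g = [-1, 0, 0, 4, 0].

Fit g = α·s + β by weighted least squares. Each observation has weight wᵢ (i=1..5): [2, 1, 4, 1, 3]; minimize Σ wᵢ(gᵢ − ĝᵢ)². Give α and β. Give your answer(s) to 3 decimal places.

α = 0.191, β = -0.896

Forming AᵀWA = [[416, 62]; [62, 11]] and AᵀWg = [24, 2]ᵀ gives AᵀWA·[α, β]ᵀ = AᵀWg.
Δ = 416·11 − 62² = 732.
α = (24·11 − 62·2)/732 = 35/183; β = (416·2 − 62·24)/732 = -164/183.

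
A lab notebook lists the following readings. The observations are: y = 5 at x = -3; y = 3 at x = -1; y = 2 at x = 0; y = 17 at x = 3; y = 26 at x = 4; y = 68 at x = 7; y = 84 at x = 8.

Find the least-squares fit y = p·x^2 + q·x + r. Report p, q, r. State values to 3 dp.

The normal equations are: 6916·p + 918·q + 148·r = 9325;  918·p + 148·q + 18·r = 1285;  148·p + 18·q + 7·r = 205.
Inverting the 3×3 Gram matrix, [p, q, r]ᵀ = [117055/112406, 219035/112406, 126890/56203]ᵀ.

p = 1.041, q = 1.949, r = 2.258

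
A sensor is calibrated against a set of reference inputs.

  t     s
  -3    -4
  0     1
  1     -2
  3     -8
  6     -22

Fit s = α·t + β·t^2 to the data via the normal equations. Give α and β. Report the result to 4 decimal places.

The normal system AᵀA·[α, β]ᵀ = Aᵀs is [[55, 217]; [217, 1459]]·[α, β]ᵀ = [-146, -902]ᵀ.
Δ = 55·1459 − 217² = 33156.
α = ((-146)·1459 − 217·(-902))/33156 = -160/307; β = (55·(-902) − 217·(-146))/33156 = -166/307.

α = -0.5212, β = -0.5407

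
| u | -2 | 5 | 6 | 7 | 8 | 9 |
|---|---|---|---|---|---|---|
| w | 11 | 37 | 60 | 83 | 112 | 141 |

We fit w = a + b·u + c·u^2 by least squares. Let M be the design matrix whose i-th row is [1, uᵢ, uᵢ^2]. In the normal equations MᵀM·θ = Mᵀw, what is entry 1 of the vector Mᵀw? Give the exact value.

444

Entry 1 ↔ basis 1, so (Mᵀw)_{1} = Σᵢ wᵢ = (1)·(11) + (1)·(37) + (1)·(60) + (1)·(83) + (1)·(112) + (1)·(141) = 444.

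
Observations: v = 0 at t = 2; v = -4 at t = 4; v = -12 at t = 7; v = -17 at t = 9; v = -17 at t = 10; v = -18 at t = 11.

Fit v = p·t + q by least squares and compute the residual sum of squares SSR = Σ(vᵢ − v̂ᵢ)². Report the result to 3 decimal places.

SSR = 6.981

Compute the Gram sums: Σt·t = 371, Σt = 43, Σ1 = 6.
Moment sums: Σt·v = -621, Σv = -68.
Normal equations: [[371, 43]; [43, 6]]·[p, q]ᵀ = [-621, -68]ᵀ.
det = 371·6 − 43² = 377.
p = ((-621)·6 − 43·(-68))/377 = -802/377; q = (371·(-68) − 43·(-621))/377 = 1475/377.
Residuals: 129/377, 225/377, -385/377, -666/377, 136/377, 561/377; SSR = 2632/377.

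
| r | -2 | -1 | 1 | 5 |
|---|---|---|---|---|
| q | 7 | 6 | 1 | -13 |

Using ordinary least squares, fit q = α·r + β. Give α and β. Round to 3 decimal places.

Sums needed: Σr·r = 31, Σr = 3, Σ1 = 4.
Right-hand side: Σr·q = -84, Σq = 1.
Eliminating β: 4·(row 1) − 3·(row 2) gives 115·α = 4·(-84) − 3·1 = -339, so α = -339/115.
Then β = (1 − 3·(-339/115))/4 = 283/115.

α = -2.948, β = 2.461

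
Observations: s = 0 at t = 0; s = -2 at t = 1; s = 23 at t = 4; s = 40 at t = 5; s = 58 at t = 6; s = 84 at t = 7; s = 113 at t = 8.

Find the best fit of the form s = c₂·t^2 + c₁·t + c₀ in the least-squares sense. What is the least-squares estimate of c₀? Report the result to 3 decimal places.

c₀ = -0.567

XᵀX·[c₂, c₁, c₀]ᵀ = Xᵀs reads: 8675·c₂ + 1261·c₁ + 191·c₀ = 14802;  1261·c₂ + 191·c₁ + 31·c₀ = 2130;  191·c₂ + 31·c₁ + 7·c₀ = 316.
(Σt^2·t^2 = 8675, Σt^2·t = 1261, Σt^2 = 191, Σt·t = 191, Σt = 31, Σ1 = 7, Σt^2·s = 14802, Σt·s = 2130, Σs = 316.)
Row-reducing yields c₂ = 16711/7987, c₁ = -20523/7987, c₀ = -4528/7987.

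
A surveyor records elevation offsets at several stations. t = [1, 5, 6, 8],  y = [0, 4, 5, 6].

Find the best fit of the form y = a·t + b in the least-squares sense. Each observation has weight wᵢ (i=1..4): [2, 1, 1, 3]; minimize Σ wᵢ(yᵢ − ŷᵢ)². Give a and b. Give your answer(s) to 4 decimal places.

The normal system MᵀWM·[a, b]ᵀ = MᵀWy is [[255, 37]; [37, 7]]·[a, b]ᵀ = [194, 27]ᵀ.
Determinant 255·7 − 37² = 416.
a = (194·7 − 37·27)/416 = 359/416; b = (255·27 − 37·194)/416 = -293/416.

a = 0.8630, b = -0.7043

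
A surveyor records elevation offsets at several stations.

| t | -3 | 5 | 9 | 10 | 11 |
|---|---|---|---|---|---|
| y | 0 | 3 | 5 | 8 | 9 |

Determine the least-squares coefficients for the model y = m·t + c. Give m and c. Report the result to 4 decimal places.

m = 0.6021, c = 1.1463

Forming XᵀX = [[336, 32]; [32, 5]] and Xᵀy = [239, 25]ᵀ gives XᵀX·[m, c]ᵀ = Xᵀy.
Δ = 336·5 − 32² = 656.
m = (239·5 − 32·25)/656 = 395/656; c = (336·25 − 32·239)/656 = 47/41.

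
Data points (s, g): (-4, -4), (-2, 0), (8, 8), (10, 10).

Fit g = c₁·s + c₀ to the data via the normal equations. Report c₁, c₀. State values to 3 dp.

c₁ = 0.932, c₀ = 0.703

Normal-equation sums: Σs·s = 184, Σs = 12, Σ1 = 4.
Moment sums: Σs·g = 180, Σg = 14.
AᵀA·[c₁, c₀]ᵀ = Aᵀg becomes [[184, 12]; [12, 4]]·[c₁, c₀]ᵀ = [180, 14]ᵀ.
det = 184·4 − 12² = 592.
c₁ = (180·4 − 12·14)/592 = 69/74; c₀ = (184·14 − 12·180)/592 = 26/37.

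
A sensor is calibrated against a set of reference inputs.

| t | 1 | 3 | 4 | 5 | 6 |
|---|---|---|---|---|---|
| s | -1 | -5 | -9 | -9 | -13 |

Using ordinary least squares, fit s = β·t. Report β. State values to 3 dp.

β = -2.011

The normal system AᵀA·[β]ᵀ = Aᵀs is [[87]]·[β]ᵀ = [-175]ᵀ.
Hence β = -175 / 87 ≈ -2.01149.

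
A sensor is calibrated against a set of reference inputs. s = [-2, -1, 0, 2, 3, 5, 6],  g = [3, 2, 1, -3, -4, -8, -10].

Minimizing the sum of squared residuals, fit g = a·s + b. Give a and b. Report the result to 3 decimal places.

Sums needed: Σs·s = 79, Σs = 13, Σ1 = 7.
For Mᵀg: Σs·g = -126, Σg = -19.
So MᵀM·[a, b]ᵀ = Mᵀg: [[79, 13]; [13, 7]]·[a, b]ᵀ = [-126, -19]ᵀ.
Determinant 79·7 − 13² = 384.
a = ((-126)·7 − 13·(-19))/384 = -635/384; b = (79·(-19) − 13·(-126))/384 = 137/384.

a = -1.654, b = 0.357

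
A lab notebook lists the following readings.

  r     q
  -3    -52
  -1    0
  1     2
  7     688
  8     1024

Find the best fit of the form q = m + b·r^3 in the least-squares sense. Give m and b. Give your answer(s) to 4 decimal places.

Normal-equation sums: Σ1 = 5, Σr^3 = 828, Σr^3·r^3 = 380524.
For Xᵀq: Σq = 1662, Σr^3·q = 761678.
So XᵀX·[m, b]ᵀ = Xᵀq: [[5, 828]; [828, 380524]]·[m, b]ᵀ = [1662, 761678]ᵀ.
Determinant 5·380524 − 828² = 1217036.
m = (1662·380524 − 828·761678)/1217036 = 440376/304259; b = (5·761678 − 828·1662)/1217036 = 1216127/608518.

m = 1.4474, b = 1.9985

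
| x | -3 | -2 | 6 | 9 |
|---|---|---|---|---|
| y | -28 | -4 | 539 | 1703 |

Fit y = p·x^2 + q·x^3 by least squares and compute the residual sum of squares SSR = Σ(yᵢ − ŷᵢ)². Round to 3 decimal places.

Entries of AᵀA: Σx^2·x^2 = 7954, Σx^2·x^3 = 66550, Σx^3·x^3 = 578890.
Right-hand side: Σx^2·y = 157079, Σx^3·y = 1358699.
AᵀA·[p, q]ᵀ = Aᵀy becomes [[7954, 66550]; [66550, 578890]]·[p, q]ᵀ = [157079, 1358699]ᵀ.
Determinant 7954·578890 − 66550² = 175588560.
p = (157079·578890 − 66550·1358699)/175588560 = 2833577/975492; q = (7954·1358699 − 66550·157079)/175588560 = 9819011/4877460.
Residuals: 4101/19355, 65853/135485, -55536/135485, 18241/135485; SSR = 63311/135485.

SSR = 0.467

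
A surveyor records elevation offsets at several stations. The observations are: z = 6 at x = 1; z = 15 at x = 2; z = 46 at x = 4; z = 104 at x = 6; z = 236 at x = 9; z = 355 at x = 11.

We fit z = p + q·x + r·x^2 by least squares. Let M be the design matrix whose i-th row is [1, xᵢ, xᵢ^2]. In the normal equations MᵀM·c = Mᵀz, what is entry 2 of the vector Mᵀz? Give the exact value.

Entry 2 ↔ basis x, so (Mᵀz)_{2} = Σᵢ (x)·zᵢ = (1)·(6) + (2)·(15) + (4)·(46) + (6)·(104) + (9)·(236) + (11)·(355) = 6873.

6873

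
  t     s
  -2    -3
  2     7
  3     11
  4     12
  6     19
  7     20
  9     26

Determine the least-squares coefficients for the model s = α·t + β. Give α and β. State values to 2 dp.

The normal system XᵀX·[α, β]ᵀ = Xᵀs is [[199, 29]; [29, 7]]·[α, β]ᵀ = [589, 92]ᵀ.
Eliminating β: 7·(row 1) − 29·(row 2) gives 552·α = 7·589 − 29·92 = 1455, so α = 485/184.
Then β = (92 − 29·(485/184))/7 = 409/184.

α = 2.64, β = 2.22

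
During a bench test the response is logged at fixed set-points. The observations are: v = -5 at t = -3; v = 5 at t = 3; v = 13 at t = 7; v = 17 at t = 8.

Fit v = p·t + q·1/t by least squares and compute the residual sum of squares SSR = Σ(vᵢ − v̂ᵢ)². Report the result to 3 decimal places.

SSR = 1.731

With design matrix A, AᵀA = [[131, 4]; [4, 7289/28224]] and Aᵀv = [257, 1229/168]ᵀ.
Determinant 131·(7289/28224) − 4² = 503275/28224.
p = (257·(7289/28224) − 4·(1229/168))/(503275/28224) = 209477/100655; q = (131·(1229/168) − 4·257)/(503275/28224) = -393288/100655.
Residuals: -1188/20131, 1188/20131, -20328/20131, 16896/20131; SSR = 34848/20131.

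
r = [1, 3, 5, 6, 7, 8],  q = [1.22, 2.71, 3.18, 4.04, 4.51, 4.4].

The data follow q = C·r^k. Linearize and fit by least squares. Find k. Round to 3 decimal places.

Taking logs, ln q = k·ln r + ln C, so regress ln q on ln r.
Σln r = 8.5252, Σ(ln r)² = 15.1183, Σln q = 6.7368, Σln r·ln q = 11.4710.
Equations: 15.1183·k + 8.5252·ln C = 11.4710;  8.5252·k + 6·ln C = 6.7368.
Slope k = (n·Σln r·ln q − Σln r·Σln q)/(n·Σ(ln r)² − (Σln r)²) = (6·11.4710 − 8.5252·6.7368)/18.0313 = 0.63185; ln C = (Σln q − k·Σln r)/n = 0.22503.

k = 0.632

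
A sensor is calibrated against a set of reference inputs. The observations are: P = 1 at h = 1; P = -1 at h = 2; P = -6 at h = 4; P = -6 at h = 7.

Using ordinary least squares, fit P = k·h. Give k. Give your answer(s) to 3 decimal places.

Entries of MᵀM: Σh·h = 70.
Moment sums: Σh·P = -67.
Normal equations: [[70]]·[k]ᵀ = [-67]ᵀ.
k = (-67)/70 = -0.957143.

k = -0.957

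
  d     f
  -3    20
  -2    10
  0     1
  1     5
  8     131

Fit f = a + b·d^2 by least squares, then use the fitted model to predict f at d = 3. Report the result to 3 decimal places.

f̂ = 20.090

Sums needed: Σ1 = 5, Σd^2 = 78, Σd^2·d^2 = 4194.
Right-hand side: Σf = 167, Σd^2·f = 8609.
Normal equations: [[5, 78]; [78, 4194]]·[a, b]ᵀ = [167, 8609]ᵀ.
Δ = 5·4194 − 78² = 14886.
a = (167·4194 − 78·8609)/14886 = 4816/2481; b = (5·8609 − 78·167)/14886 = 30019/14886.
At d = 3: f̂ = (4816/2481)·(1) + (30019/14886)·(9) = 99689/4962.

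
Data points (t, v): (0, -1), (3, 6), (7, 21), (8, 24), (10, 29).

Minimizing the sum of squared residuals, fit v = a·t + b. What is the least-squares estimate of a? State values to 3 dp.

Forming MᵀM = [[222, 28]; [28, 5]] and Mᵀv = [647, 79]ᵀ gives MᵀM·[a, b]ᵀ = Mᵀv.
Determinant 222·5 − 28² = 326.
a = (647·5 − 28·79)/326 = 1023/326; b = (222·79 − 28·647)/326 = -289/163.

a = 3.138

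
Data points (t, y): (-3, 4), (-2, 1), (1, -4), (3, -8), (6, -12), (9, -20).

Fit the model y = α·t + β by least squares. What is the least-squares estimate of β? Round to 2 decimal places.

β = -2.09

Sums needed: Σt·t = 140, Σt = 14, Σ1 = 6.
For Xᵀy: Σt·y = -294, Σy = -39.
Normal equations: [[140, 14]; [14, 6]]·[α, β]ᵀ = [-294, -39]ᵀ.
Eliminating β: 6·(row 1) − 14·(row 2) gives 644·α = 6·(-294) − 14·(-39) = -1218, so α = -87/46.
Then β = ((-39) − 14·(-87/46))/6 = -48/23.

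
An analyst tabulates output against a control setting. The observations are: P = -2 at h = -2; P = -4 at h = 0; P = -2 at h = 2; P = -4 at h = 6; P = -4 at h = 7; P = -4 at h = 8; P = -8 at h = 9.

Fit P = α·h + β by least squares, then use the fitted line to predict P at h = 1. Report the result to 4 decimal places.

P̂ = -2.9191

Sums needed: Σh·h = 238, Σh = 30, Σ1 = 7.
For AᵀP: Σh·P = -156, ΣP = -28.
AᵀA·[α, β]ᵀ = AᵀP becomes [[238, 30]; [30, 7]]·[α, β]ᵀ = [-156, -28]ᵀ.
det = 238·7 − 30² = 766.
α = ((-156)·7 − 30·(-28))/766 = -126/383; β = (238·(-28) − 30·(-156))/766 = -992/383.
At h = 1: P̂ = (-126/383)·(1) + (-992/383)·(1) = -1118/383.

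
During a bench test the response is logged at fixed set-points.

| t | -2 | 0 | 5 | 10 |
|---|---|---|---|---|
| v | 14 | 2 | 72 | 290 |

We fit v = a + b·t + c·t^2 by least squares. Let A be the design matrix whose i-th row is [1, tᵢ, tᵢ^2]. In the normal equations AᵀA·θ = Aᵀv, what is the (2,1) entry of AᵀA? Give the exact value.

Row 2 ↔ basis t, column 1 ↔ basis 1, so (AᵀA)_{2,1} = Σᵢ t = (-2)·(1) + (0)·(1) + (5)·(1) + (10)·(1) = 13.

13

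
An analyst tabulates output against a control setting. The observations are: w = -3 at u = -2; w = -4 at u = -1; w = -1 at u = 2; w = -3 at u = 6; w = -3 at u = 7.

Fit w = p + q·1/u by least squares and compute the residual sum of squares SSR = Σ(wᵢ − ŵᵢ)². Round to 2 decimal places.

Setting ∂/∂p … = 0 gives: 5·p + (-29/42)·q = -14;  (-29/42)·p + (2731/1764)·q = 57/14.
(Σ1 = 5, Σ1/u = -29/42, Σ1/u·1/u = 2731/1764, Σw = -14, Σ1/u·w = 57/14.)
Δ = 5·(2731/1764) − (-29/42)² = 6407/882.
p = ((-14)·(2731/1764) − (-29/42)·(57/14))/(6407/882) = -33275/12814; q = (5·(57/14) − (-29/42)·(-14))/(6407/882) = 9429/6407.
Residuals: 2131/6407, 877/12814, 5516/6407, -4155/6407, -7861/12814; SSR = 21187/12814.

SSR = 1.65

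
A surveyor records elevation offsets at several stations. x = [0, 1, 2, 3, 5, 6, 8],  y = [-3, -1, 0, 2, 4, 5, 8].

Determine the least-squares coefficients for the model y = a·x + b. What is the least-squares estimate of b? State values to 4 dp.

b = -2.5575

The normal system AᵀA·[a, b]ᵀ = Aᵀy is [[139, 25]; [25, 7]]·[a, b]ᵀ = [119, 15]ᵀ.
Δ = 139·7 − 25² = 348.
a = (119·7 − 25·15)/348 = 229/174; b = (139·15 − 25·119)/348 = -445/174.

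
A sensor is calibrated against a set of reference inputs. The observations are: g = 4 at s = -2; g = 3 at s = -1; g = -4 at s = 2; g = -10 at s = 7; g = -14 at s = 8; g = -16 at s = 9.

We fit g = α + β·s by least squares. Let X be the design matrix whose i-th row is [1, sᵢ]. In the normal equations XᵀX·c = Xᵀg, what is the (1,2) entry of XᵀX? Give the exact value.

Row 1 ↔ basis 1, column 2 ↔ basis s, so (XᵀX)_{1,2} = Σᵢ s = (1)·(-2) + (1)·(-1) + (1)·(2) + (1)·(7) + (1)·(8) + (1)·(9) = 23.

23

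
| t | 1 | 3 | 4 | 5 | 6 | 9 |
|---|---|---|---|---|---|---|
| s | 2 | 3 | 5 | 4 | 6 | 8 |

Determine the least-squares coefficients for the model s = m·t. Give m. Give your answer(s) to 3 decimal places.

From the data, Σt·t = 168.
Moment sums: Σt·s = 159.
AᵀA·[m]ᵀ = Aᵀs becomes [[168]]·[m]ᵀ = [159]ᵀ.
m = 159/168 = 0.946429.

m = 0.946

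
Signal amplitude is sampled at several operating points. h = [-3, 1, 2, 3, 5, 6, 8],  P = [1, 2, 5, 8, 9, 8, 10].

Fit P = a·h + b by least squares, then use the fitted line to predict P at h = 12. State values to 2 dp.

MᵀM·[a, b]ᵀ = MᵀP reads: 148·a + 22·b = 206;  22·a + 7·b = 43.
Δ = 148·7 − 22² = 552.
a = (206·7 − 22·43)/552 = 62/69; b = (148·43 − 22·206)/552 = 229/69.
At h = 12: P̂ = (62/69)·(12) + (229/69)·(1) = 973/69.

P̂ = 14.10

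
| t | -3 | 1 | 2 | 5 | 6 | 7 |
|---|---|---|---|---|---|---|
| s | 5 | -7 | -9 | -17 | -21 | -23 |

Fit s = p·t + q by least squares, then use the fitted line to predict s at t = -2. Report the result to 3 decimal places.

The normal system XᵀX·[p, q]ᵀ = Xᵀs is [[124, 18]; [18, 6]]·[p, q]ᵀ = [-412, -72]ᵀ.
Eliminating q: 6·(row 1) − 18·(row 2) gives 420·p = 6·(-412) − 18·(-72) = -1176, so p = -14/5.
Then q = ((-72) − 18·(-14/5))/6 = -18/5.
At t = -2: ŝ = (-14/5)·(-2) + (-18/5)·(1) = 2.

ŝ = 2.000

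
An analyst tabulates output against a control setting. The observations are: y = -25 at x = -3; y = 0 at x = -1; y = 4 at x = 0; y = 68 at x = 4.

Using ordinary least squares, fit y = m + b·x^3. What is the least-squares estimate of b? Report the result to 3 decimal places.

With design matrix M, MᵀM = [[4, 36]; [36, 4826]] and Mᵀy = [47, 5027]ᵀ.
Determinant 4·4826 − 36² = 18008.
m = (47·4826 − 36·5027)/18008 = 22925/9004; b = (4·5027 − 36·47)/18008 = 2302/2251.

b = 1.023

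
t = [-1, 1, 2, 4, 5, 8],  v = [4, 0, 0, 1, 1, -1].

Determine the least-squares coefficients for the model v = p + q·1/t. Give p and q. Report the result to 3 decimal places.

Setting ∂/∂p … = 0 gives: 6·p + (43/40)·q = 5;  (43/40)·p + (3789/1600)·q = -147/40.
(Σ1 = 6, Σ1/t = 43/40, Σ1/t·1/t = 3789/1600, Σv = 5, Σ1/t·v = -147/40.)
Eliminating q: (3789/1600)·(row 1) − (43/40)·(row 2) gives (4177/320)·p = (3789/1600)·5 − (43/40)·(-147/40) = 12633/800, so p = 25266/20885.
Then q = ((-147/40) − (43/40)·(25266/20885))/(3789/1600) = -8776/4177.

p = 1.210, q = -2.101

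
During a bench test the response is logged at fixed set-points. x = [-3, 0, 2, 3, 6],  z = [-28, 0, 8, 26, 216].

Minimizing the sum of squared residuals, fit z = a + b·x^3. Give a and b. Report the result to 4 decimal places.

a = -0.5052, b = 1.0023

With design matrix A, AᵀA = [[5, 224]; [224, 48178]] and Aᵀz = [222, 48178]ᵀ.
Eliminating b: 48178·(row 1) − 224·(row 2) gives 190714·a = 48178·222 − 224·48178 = -96356, so a = -48178/95357.
Then b = (48178 − 224·(-48178/95357))/48178 = 95581/95357.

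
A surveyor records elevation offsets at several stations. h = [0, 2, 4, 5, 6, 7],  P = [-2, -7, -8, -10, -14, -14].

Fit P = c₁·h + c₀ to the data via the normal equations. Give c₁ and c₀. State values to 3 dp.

Normal-equation sums: Σh·h = 130, Σh = 24, Σ1 = 6.
Moment sums: Σh·P = -278, ΣP = -55.
So XᵀX·[c₁, c₀]ᵀ = XᵀP: [[130, 24]; [24, 6]]·[c₁, c₀]ᵀ = [-278, -55]ᵀ.
Δ = 130·6 − 24² = 204.
c₁ = ((-278)·6 − 24·(-55))/204 = -29/17; c₀ = (130·(-55) − 24·(-278))/204 = -239/102.

c₁ = -1.706, c₀ = -2.343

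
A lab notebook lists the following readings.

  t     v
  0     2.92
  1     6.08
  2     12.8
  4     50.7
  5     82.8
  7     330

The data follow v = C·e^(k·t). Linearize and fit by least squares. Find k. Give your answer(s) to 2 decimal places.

k = 0.67

Taking logs, ln v = k·t + ln C, so regress ln v on t.
Σt = 19.0000, Σ(t)² = 95.0000, Σln v = 19.5675, Σt·ln v = 85.2834.
Equations: 95.0000·k + 19.0000·ln C = 85.2834;  19.0000·k + 6·ln C = 19.5675.
Solving (det = 209.0000): k = 0.66947, ln C = 1.14127.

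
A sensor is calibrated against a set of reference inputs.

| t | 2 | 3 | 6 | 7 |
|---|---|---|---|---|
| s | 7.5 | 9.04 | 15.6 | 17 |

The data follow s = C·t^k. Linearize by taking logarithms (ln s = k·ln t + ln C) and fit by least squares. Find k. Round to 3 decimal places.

k = 0.680

Taking logs, ln s = k·ln t + ln C, so regress ln s on ln t.
XᵀX = [[8.6844, 5.5294]; [5.5294, 4]], rhs = [14.2510, 9.7970]ᵀ  (here Σln t = 5.5294, Σ(ln t)² = 8.6844, Σln s = 9.7970, Σln t·ln s = 14.2510).
Solving (det = 4.1629): k = 0.68030, ln C = 1.50885.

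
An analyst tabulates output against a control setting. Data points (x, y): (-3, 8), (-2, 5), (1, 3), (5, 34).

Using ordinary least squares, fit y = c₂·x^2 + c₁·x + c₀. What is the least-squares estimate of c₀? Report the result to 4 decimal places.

c₀ = 1.3946

From the data, Σx^2·x^2 = 723, Σx^2·x = 91, Σx^2 = 39, Σx·x = 39, Σx = 1, Σ1 = 4.
And Σx^2·y = 945, Σx·y = 139, Σy = 50.
So AᵀA·[c₂, c₁, c₀]ᵀ = Aᵀy: [[723, 91, 39]; [91, 39, 1]; [39, 1, 4]]·[c₂, c₁, c₀]ᵀ = [945, 139, 50]ᵀ.
Row-reducing yields c₂ = 745/668, c₁ = 3093/3340, c₀ = 2329/1670.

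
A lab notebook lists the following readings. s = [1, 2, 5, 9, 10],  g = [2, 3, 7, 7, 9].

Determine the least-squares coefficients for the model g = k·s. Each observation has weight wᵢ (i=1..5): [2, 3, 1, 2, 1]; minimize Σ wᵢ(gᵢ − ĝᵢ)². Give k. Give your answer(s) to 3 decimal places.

The normal system MᵀWM·[k]ᵀ = MᵀWg is [[301]]·[k]ᵀ = [273]ᵀ.
Hence k = 273 / 301 ≈ 0.906977.

k = 0.907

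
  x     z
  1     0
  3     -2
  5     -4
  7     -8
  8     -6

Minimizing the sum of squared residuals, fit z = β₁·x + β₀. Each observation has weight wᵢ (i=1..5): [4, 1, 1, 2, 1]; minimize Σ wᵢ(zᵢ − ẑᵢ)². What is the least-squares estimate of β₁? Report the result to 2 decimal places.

β₁ = -1.12

With design matrix M, MᵀWM = [[200, 34]; [34, 9]] and MᵀWz = [-186, -28]ᵀ.
Determinant 200·9 − 34² = 644.
β₁ = ((-186)·9 − 34·(-28))/644 = -361/322; β₀ = (200·(-28) − 34·(-186))/644 = 181/161.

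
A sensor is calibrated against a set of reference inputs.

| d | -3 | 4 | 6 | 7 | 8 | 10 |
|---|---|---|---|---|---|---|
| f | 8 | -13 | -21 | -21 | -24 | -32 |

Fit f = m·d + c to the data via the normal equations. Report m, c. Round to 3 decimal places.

m = -3.016, c = -1.081

Entries of XᵀX: Σd·d = 274, Σd = 32, Σ1 = 6.
And Σd·f = -861, Σf = -103.
Normal equations: [[274, 32]; [32, 6]]·[m, c]ᵀ = [-861, -103]ᵀ.
Eliminating c: 6·(row 1) − 32·(row 2) gives 620·m = 6·(-861) − 32·(-103) = -1870, so m = -187/62.
Then c = ((-103) − 32·(-187/62))/6 = -67/62.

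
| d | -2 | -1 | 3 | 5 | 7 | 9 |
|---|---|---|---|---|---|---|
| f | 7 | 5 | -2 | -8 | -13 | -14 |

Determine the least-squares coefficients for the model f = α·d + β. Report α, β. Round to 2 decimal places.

Entries of AᵀA: Σd·d = 169, Σd = 21, Σ1 = 6.
Moment sums: Σd·f = -282, Σf = -25.
So AᵀA·[α, β]ᵀ = Aᵀf: [[169, 21]; [21, 6]]·[α, β]ᵀ = [-282, -25]ᵀ.
Determinant 169·6 − 21² = 573.
α = ((-282)·6 − 21·(-25))/573 = -389/191; β = (169·(-25) − 21·(-282))/573 = 1697/573.

α = -2.04, β = 2.96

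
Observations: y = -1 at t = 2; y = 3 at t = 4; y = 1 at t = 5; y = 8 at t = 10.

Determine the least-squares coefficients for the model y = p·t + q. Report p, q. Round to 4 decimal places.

p = 1.0719, q = -2.8777

The normal equations are: 145·p + 21·q = 95;  21·p + 4·q = 11.
Determinant 145·4 − 21² = 139.
p = (95·4 − 21·11)/139 = 149/139; q = (145·11 − 21·95)/139 = -400/139.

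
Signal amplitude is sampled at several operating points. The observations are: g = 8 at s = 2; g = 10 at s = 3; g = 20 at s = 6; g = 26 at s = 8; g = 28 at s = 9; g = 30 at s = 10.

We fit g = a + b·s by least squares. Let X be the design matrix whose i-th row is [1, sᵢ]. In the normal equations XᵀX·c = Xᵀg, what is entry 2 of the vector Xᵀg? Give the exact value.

926

Entry 2 ↔ basis s, so (Xᵀg)_{2} = Σᵢ (s)·gᵢ = (2)·(8) + (3)·(10) + (6)·(20) + (8)·(26) + (9)·(28) + (10)·(30) = 926.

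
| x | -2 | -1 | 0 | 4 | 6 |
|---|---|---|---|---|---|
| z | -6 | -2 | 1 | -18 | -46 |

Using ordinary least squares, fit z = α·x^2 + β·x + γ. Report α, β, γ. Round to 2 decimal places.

α = -1.45, β = 0.92, γ = 1.08

Normal-equation sums: Σx^2·x^2 = 1569, Σx^2·x = 271, Σx^2 = 57, Σx·x = 57, Σx = 7, Σ1 = 5.
And Σx^2·z = -1970, Σx·z = -334, Σz = -71.
Inverting the 3×3 Gram matrix, [α, β, γ]ᵀ = [-6203/4268, 1957/2134, 4629/4268]ᵀ.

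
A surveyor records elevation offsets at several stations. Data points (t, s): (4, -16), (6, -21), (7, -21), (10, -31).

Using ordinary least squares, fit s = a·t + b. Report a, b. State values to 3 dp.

The normal system AᵀA·[a, b]ᵀ = Aᵀs is [[201, 27]; [27, 4]]·[a, b]ᵀ = [-647, -89]ᵀ.
det = 201·4 − 27² = 75.
a = ((-647)·4 − 27·(-89))/75 = -37/15; b = (201·(-89) − 27·(-647))/75 = -28/5.

a = -2.467, b = -5.600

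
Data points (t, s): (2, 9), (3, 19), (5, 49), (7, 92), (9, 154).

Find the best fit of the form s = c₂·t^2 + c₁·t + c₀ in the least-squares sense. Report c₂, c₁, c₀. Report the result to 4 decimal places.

c₂ = 1.9171, c₁ = -0.5091, c₀ = 2.8319

With design matrix M, MᵀM = [[9684, 1232, 168]; [1232, 168, 26]; [168, 26, 5]] and Mᵀs = [18414, 2350, 323]ᵀ.
Row-reducing yields c₂ = 4835/2522, c₁ = -642/1261, c₀ = 3571/1261.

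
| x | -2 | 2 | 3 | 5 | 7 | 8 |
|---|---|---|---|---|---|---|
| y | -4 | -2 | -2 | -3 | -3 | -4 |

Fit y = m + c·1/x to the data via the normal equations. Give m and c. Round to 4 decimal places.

m = -3.2781, c = 2.0828

Normal-equation sums: Σ1 = 6, Σ1/x = 673/840, Σ1/x·1/x = 484849/705600.
For Mᵀy: Σy = -18, Σ1/x·y = -251/210.
MᵀM·[m, c]ᵀ = Mᵀy becomes [[6, 673/840]; [673/840, 484849/705600]]·[m, c]ᵀ = [-18, -251/210]ᵀ.
Δ = 6·(484849/705600) − (673/840)² = 491233/141120.
m = ((-18)·(484849/705600) − (673/840)·(-251/210))/(491233/141120) = -1610318/491233; c = (6·(-251/210) − (673/840)·(-18))/(491233/141120) = 1023120/491233.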